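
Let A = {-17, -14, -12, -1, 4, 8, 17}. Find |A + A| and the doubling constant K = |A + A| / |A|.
K = |A + A| / |A| = 25/7

Enumerate A + A = {a + b : a, b ∈ A}. With |A| = 7, there are |A|^2 = 49 ordered sum pairs; collecting distinct values, A + A = {-34, -31, -29, -28, -26, -24, -18, -15, -13, -10, -9, -8, -6, -4, -2, 0, 3, 5, 7, 8, 12, 16, 21, 25, 34}, so |A + A| = 25. Thus K = 25/7. For comparison, the minimum possible |A + A| over all 7-element sets is 2·7 − 1 = 13 (so min K = 13/7), attained only by arithmetic progressions.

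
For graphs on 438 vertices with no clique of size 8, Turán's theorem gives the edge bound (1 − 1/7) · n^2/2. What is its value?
Turán density bound = (6/7) · 438^2/2 = 575532/7 ≈ 82218.8571

Turán's theorem: ex(n, K_{r+1}) is achieved by the complete r-partite Turán graph T(n, r) with parts as balanced as possible, and is at most (1 − 1/r) · n^2/2. For r = 7, n = 438: the density bound is (6/7) · 191844/2 = 575532/7 ≈ 82218.8571. The integer-valued extremum is e(T(438, 7)) = 82218, which is strictly less than the density bound 575532/7 since 7 ∤ 438 (the parts of T(438, 7) cannot all be equal).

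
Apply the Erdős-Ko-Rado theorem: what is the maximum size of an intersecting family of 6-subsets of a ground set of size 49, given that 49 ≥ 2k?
max |F| = C(48, 5) = 1712304

Erdős-Ko-Rado (1961): when n ≥ 2k, max |F| = C(n−1, k−1). The bound is attained by the star {A : i ∈ A} for any fixed i ∈ [n]. Here C(49−1, 6−1) = C(48, 5) = 1712304.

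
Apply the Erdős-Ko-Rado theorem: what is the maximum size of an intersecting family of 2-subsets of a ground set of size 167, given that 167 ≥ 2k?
max |F| = C(166, 1) = 166

The Erdős-Ko-Rado theorem states: for n ≥ 2k, an intersecting family of k-subsets of an n-element set has size at most C(n − 1, k − 1), with equality for 'star' families {A ⊆ [n] : |A| = k, i ∈ A} (fix an element i). For n = 167, k = 2: C(166, 1) = 166.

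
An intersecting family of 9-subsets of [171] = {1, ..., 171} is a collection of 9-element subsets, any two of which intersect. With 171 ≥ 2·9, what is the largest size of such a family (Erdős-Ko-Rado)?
max |F| = C(170, 8) = 14637413449945

Erdős-Ko-Rado (1961): when n ≥ 2k, max |F| = C(n−1, k−1). The bound is attained by the star {A : i ∈ A} for any fixed i ∈ [n]. Here C(171−1, 9−1) = C(170, 8) = 14637413449945.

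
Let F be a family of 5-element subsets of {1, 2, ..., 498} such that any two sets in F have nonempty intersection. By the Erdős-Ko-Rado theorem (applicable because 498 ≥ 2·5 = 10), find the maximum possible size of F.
max |F| = C(497, 4) = 2511649140

Erdős-Ko-Rado (1961): when n ≥ 2k, max |F| = C(n−1, k−1). The bound is attained by the star {A : i ∈ A} for any fixed i ∈ [n]. Here C(498−1, 5−1) = C(497, 4) = 2511649140.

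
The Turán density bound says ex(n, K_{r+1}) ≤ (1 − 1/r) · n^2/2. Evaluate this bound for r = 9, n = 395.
Turán density bound = (8/9) · 395^2/2 = 624100/9 ≈ 69344.4444

Turán's theorem: ex(n, K_{r+1}) is achieved by the complete r-partite Turán graph T(n, r) with parts as balanced as possible, and is at most (1 − 1/r) · n^2/2. For r = 9, n = 395: the density bound is (8/9) · 156025/2 = 624100/9 ≈ 69344.4444. The integer-valued extremum is e(T(395, 9)) = 69344, which is strictly less than the density bound 624100/9 since 9 ∤ 395 (the parts of T(395, 9) cannot all be equal).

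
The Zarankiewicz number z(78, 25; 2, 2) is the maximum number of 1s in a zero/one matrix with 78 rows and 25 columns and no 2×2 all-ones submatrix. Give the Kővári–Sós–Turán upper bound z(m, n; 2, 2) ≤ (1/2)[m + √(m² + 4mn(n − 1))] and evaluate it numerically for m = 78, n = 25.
z(78, 25; 2, 2) ≤ (1/2)[78 + √(78² + 4·78·25·24)] = (1/2)[78 + √193284] = 258.8204

Kővári–Sós–Turán: let r_1, ..., r_78 be the row sums and z = Σ r_i the total number of 1s. Each pair of columns can share at most one row with both entries 1 (else a 2×2 all-ones block appears), so Σ_i C(r_i, 2) ≤ C(25, 2) = 300. By convexity Σ_i C(r_i, 2) ≥ 78·C(z/78, 2) = z(z − 78)/(2·78), giving z² − 78z − 78·25·24 ≤ 0 and hence z ≤ (1/2)[78 + √(6084 + 4·46800)] = (1/2)[78 + √193284] ≈ (1/2)(78 + 439.6408) = 258.8204.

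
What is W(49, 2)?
W(49, 2) = 49 + 1 = 50

A 2-term AP is any pair of integers, so a monochromatic 2-AP exists iff some colour is used at least twice. With 49 colours, the colouring i ↦ i on {1, ..., 49} uses each colour once, avoiding any monochromatic pair, so W(49, 2) > 49. For {1, ..., 50}, pigeonhole forces two integers of the same colour, which form a monochromatic 2-AP. Hence W(49, 2) = 50.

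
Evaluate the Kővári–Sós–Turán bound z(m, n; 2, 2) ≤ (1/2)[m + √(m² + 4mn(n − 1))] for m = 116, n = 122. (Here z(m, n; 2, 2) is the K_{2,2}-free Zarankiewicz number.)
z(116, 122; 2, 2) ≤ (1/2)[116 + √(116² + 4·116·122·121)] = (1/2)[116 + √6863024] = 1367.8687

Kővári–Sós–Turán: let r_1, ..., r_116 be the row sums and z = Σ r_i the total number of 1s. Each pair of columns can share at most one row with both entries 1 (else a 2×2 all-ones block appears), so Σ_i C(r_i, 2) ≤ C(122, 2) = 7381. By convexity Σ_i C(r_i, 2) ≥ 116·C(z/116, 2) = z(z − 116)/(2·116), giving z² − 116z − 116·122·121 ≤ 0 and hence z ≤ (1/2)[116 + √(13456 + 4·1712392)] = (1/2)[116 + √6863024] ≈ (1/2)(116 + 2619.7374) = 1367.8687.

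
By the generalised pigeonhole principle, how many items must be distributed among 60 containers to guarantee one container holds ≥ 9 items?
n = (9 − 1)·60 + 1 = 481

By the generalised pigeonhole principle, to guarantee some box contains ≥ r objects we need more than (r − 1) · k objects total. Threshold: n = (r − 1) · k + 1. With r = 9 and k = 60: n = 8 · 60 + 1 = 480 + 1 = 481. For n = 480 = 8 · 60, we can put exactly 8 objects in every box, avoiding 9 in any single one — so 481 is tight.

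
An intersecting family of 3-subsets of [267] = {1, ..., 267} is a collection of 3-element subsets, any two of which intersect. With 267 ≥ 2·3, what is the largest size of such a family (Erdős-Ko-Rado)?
max |F| = C(266, 2) = 35245

Erdős-Ko-Rado (1961): when n ≥ 2k, max |F| = C(n−1, k−1). The bound is attained by the star {A : i ∈ A} for any fixed i ∈ [n]. Here C(267−1, 3−1) = C(266, 2) = 35245.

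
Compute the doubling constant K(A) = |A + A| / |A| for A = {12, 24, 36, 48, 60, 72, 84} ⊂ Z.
K = |A + A| / |A| = 13/7

Enumerate A + A = {a + b : a, b ∈ A}. With |A| = 7, there are |A|^2 = 49 ordered sum pairs; collecting distinct values, A + A = {24, 36, 48, 60, 72, 84, 96, 108, 120, 132, 144, 156, 168}, so |A + A| = 13. Thus K = 13/7. Here |A + A| = 2|A| − 1 = 13, the minimum possible — so K = 13/7 is minimal, which holds iff A is an arithmetic progression.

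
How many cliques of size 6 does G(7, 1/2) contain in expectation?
E[# K_6] = C(7, 6) · (1/2)^C(6, 2) = 7 / 2^15 ≈ 0.000214

For each 6-subset S of vertices (there are C(7, 6) = 7 such S), let X_S = 1 if S induces a K_6 (all C(6, 2) = 15 edges present). Then P(X_S = 1) = (1/2)^15 = 1/32768. By linearity of expectation, E[# K_6] = C(7, 6) · (1/2)^15 = 7 / 32768 ≈ 0.000214.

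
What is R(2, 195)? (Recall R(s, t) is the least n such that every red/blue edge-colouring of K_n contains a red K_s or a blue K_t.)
R(2, 195) = 195

R(2, k) = k for all k ≥ 2: in a 2-colouring of K_k, either some edge is red (a red K_2) or all edges are blue (a blue K_k). And K_{194} coloured all-blue has no blue K_195, so R(2, 195) > 194. Hence R(2, 195) = 195.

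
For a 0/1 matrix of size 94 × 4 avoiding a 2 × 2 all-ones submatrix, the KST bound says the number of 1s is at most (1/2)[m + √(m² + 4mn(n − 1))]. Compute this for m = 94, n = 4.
z(94, 4; 2, 2) ≤ (1/2)[94 + √(94² + 4·94·4·3)] = (1/2)[94 + √13348] = 104.7668

Kővári–Sós–Turán: let r_1, ..., r_94 be the row sums and z = Σ r_i the total number of 1s. Each pair of columns can share at most one row with both entries 1 (else a 2×2 all-ones block appears), so Σ_i C(r_i, 2) ≤ C(4, 2) = 6. By convexity Σ_i C(r_i, 2) ≥ 94·C(z/94, 2) = z(z − 94)/(2·94), giving z² − 94z − 94·4·3 ≤ 0 and hence z ≤ (1/2)[94 + √(8836 + 4·1128)] = (1/2)[94 + √13348] ≈ (1/2)(94 + 115.5335) = 104.7668.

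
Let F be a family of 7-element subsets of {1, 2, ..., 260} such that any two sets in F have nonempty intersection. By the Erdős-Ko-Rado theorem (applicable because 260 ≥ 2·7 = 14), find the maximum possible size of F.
max |F| = C(259, 6) = 395488590784

The Erdős-Ko-Rado theorem states: for n ≥ 2k, an intersecting family of k-subsets of an n-element set has size at most C(n − 1, k − 1), with equality for 'star' families {A ⊆ [n] : |A| = k, i ∈ A} (fix an element i). For n = 260, k = 7: C(259, 6) = 395488590784.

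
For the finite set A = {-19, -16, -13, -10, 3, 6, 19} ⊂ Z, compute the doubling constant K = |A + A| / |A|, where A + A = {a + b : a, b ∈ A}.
K = |A + A| / |A| = 20/7

Enumerate A + A = {a + b : a, b ∈ A}. With |A| = 7, there are |A|^2 = 49 ordered sum pairs; collecting distinct values, A + A = {-38, -35, -32, -29, -26, -23, -20, -16, -13, -10, -7, -4, 0, 3, 6, 9, 12, 22, 25, 38}, so |A + A| = 20. Thus K = 20/7. For comparison, the minimum possible |A + A| over all 7-element sets is 2·7 − 1 = 13 (so min K = 13/7), attained only by arithmetic progressions.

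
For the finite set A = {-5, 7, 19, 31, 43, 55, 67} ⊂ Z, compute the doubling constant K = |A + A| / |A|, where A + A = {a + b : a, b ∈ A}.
K = |A + A| / |A| = 13/7

Enumerate A + A = {a + b : a, b ∈ A}. With |A| = 7, there are |A|^2 = 49 ordered sum pairs; collecting distinct values, A + A = {-10, 2, 14, 26, 38, 50, 62, 74, 86, 98, 110, 122, 134}, so |A + A| = 13. Thus K = 13/7. Here |A + A| = 2|A| − 1 = 13, the minimum possible — so K = 13/7 is minimal, which holds iff A is an arithmetic progression.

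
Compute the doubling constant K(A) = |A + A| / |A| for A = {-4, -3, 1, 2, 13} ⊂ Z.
K = |A + A| / |A| = 14/5

Enumerate A + A = {a + b : a, b ∈ A}. With |A| = 5, there are |A|^2 = 25 ordered sum pairs; collecting distinct values, A + A = {-8, -7, -6, -3, -2, -1, 2, 3, 4, 9, 10, 14, 15, 26}, so |A + A| = 14. Thus K = 14/5. For comparison, the minimum possible |A + A| over all 5-element sets is 2·5 − 1 = 9 (so min K = 9/5), attained only by arithmetic progressions.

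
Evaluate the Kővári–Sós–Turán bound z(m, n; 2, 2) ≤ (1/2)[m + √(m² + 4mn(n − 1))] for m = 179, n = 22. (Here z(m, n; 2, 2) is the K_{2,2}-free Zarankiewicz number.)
z(179, 22; 2, 2) ≤ (1/2)[179 + √(179² + 4·179·22·21)] = (1/2)[179 + √362833] = 390.6781

Kővári–Sós–Turán: let r_1, ..., r_179 be the row sums and z = Σ r_i the total number of 1s. Each pair of columns can share at most one row with both entries 1 (else a 2×2 all-ones block appears), so Σ_i C(r_i, 2) ≤ C(22, 2) = 231. By convexity Σ_i C(r_i, 2) ≥ 179·C(z/179, 2) = z(z − 179)/(2·179), giving z² − 179z − 179·22·21 ≤ 0 and hence z ≤ (1/2)[179 + √(32041 + 4·82698)] = (1/2)[179 + √362833] ≈ (1/2)(179 + 602.3562) = 390.6781.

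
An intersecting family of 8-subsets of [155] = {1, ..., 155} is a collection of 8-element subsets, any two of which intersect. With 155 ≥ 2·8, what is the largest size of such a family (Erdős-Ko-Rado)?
max |F| = C(154, 7) = 354928924680

The Erdős-Ko-Rado theorem states: for n ≥ 2k, an intersecting family of k-subsets of an n-element set has size at most C(n − 1, k − 1), with equality for 'star' families {A ⊆ [n] : |A| = k, i ∈ A} (fix an element i). For n = 155, k = 8: C(154, 7) = 354928924680.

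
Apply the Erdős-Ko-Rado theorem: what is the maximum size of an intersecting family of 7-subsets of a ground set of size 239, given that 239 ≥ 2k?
max |F| = C(238, 6) = 236888757651

Erdős-Ko-Rado (1961): when n ≥ 2k, max |F| = C(n−1, k−1). The bound is attained by the star {A : i ∈ A} for any fixed i ∈ [n]. Here C(239−1, 7−1) = C(238, 6) = 236888757651.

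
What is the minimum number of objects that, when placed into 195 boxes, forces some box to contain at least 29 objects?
n = (29 − 1)·195 + 1 = 5461

By the generalised pigeonhole principle, to guarantee some box contains ≥ r objects we need more than (r − 1) · k objects total. Threshold: n = (r − 1) · k + 1. With r = 29 and k = 195: n = 28 · 195 + 1 = 5460 + 1 = 5461. For n = 5460 = 28 · 195, we can put exactly 28 objects in every box, avoiding 29 in any single one — so 5461 is tight.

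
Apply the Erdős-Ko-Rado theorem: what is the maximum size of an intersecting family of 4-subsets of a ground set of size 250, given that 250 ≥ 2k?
max |F| = C(249, 3) = 2542124

The Erdős-Ko-Rado theorem states: for n ≥ 2k, an intersecting family of k-subsets of an n-element set has size at most C(n − 1, k − 1), with equality for 'star' families {A ⊆ [n] : |A| = k, i ∈ A} (fix an element i). For n = 250, k = 4: C(249, 3) = 2542124.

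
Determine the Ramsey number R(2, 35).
R(2, 35) = 35

R(2, k) = k for all k ≥ 2: in a 2-colouring of K_k, either some edge is red (a red K_2) or all edges are blue (a blue K_k). And K_{34} coloured all-blue has no blue K_35, so R(2, 35) > 34. Hence R(2, 35) = 35.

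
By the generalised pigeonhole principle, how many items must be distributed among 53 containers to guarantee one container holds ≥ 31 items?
n = (31 − 1)·53 + 1 = 1591

By the generalised pigeonhole principle, to guarantee some box contains ≥ r objects we need more than (r − 1) · k objects total. Threshold: n = (r − 1) · k + 1. With r = 31 and k = 53: n = 30 · 53 + 1 = 1590 + 1 = 1591. For n = 1590 = 30 · 53, we can put exactly 30 objects in every box, avoiding 31 in any single one — so 1591 is tight.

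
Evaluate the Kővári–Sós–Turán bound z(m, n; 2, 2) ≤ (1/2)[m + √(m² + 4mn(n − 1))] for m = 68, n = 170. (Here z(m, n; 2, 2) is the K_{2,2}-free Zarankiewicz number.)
z(68, 170; 2, 2) ≤ (1/2)[68 + √(68² + 4·68·170·169)] = (1/2)[68 + √7819184] = 1432.1402

Kővári–Sós–Turán: let r_1, ..., r_68 be the row sums and z = Σ r_i the total number of 1s. Each pair of columns can share at most one row with both entries 1 (else a 2×2 all-ones block appears), so Σ_i C(r_i, 2) ≤ C(170, 2) = 14365. By convexity Σ_i C(r_i, 2) ≥ 68·C(z/68, 2) = z(z − 68)/(2·68), giving z² − 68z − 68·170·169 ≤ 0 and hence z ≤ (1/2)[68 + √(4624 + 4·1953640)] = (1/2)[68 + √7819184] ≈ (1/2)(68 + 2796.2804) = 1432.1402.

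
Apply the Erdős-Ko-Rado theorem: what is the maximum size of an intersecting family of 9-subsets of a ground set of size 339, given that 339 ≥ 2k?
max |F| = C(338, 8) = 3886573990065702

The Erdős-Ko-Rado theorem states: for n ≥ 2k, an intersecting family of k-subsets of an n-element set has size at most C(n − 1, k − 1), with equality for 'star' families {A ⊆ [n] : |A| = k, i ∈ A} (fix an element i). For n = 339, k = 9: C(338, 8) = 3886573990065702.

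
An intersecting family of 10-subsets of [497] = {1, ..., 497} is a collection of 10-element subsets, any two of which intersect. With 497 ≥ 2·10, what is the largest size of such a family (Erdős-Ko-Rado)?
max |F| = C(496, 9) = 4654457475262875280

The Erdős-Ko-Rado theorem states: for n ≥ 2k, an intersecting family of k-subsets of an n-element set has size at most C(n − 1, k − 1), with equality for 'star' families {A ⊆ [n] : |A| = k, i ∈ A} (fix an element i). For n = 497, k = 10: C(496, 9) = 4654457475262875280.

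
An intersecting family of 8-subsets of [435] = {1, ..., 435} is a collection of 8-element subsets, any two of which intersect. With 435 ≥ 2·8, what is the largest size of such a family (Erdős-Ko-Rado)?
max |F| = C(434, 7) = 548122491526896

The Erdős-Ko-Rado theorem states: for n ≥ 2k, an intersecting family of k-subsets of an n-element set has size at most C(n − 1, k − 1), with equality for 'star' families {A ⊆ [n] : |A| = k, i ∈ A} (fix an element i). For n = 435, k = 8: C(434, 7) = 548122491526896.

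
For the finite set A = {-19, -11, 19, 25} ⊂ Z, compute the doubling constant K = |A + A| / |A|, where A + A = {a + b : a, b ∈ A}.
K = |A + A| / |A| = 10/4 = 5/2

Enumerate A + A = {a + b : a, b ∈ A}. With |A| = 4, there are |A|^2 = 16 ordered sum pairs; collecting distinct values, A + A = {-38, -30, -22, 0, 6, 8, 14, 38, 44, 50}, so |A + A| = 10. Thus K = 10/4 = 5/2. For comparison, the minimum possible |A + A| over all 4-element sets is 2·4 − 1 = 7 (so min K = 7/4), attained only by arithmetic progressions.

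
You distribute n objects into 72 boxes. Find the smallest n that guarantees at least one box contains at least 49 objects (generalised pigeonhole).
n = (49 − 1)·72 + 1 = 3457

By the generalised pigeonhole principle, to guarantee some box contains ≥ r objects we need more than (r − 1) · k objects total. Threshold: n = (r − 1) · k + 1. With r = 49 and k = 72: n = 48 · 72 + 1 = 3456 + 1 = 3457. For n = 3456 = 48 · 72, we can put exactly 48 objects in every box, avoiding 49 in any single one — so 3457 is tight.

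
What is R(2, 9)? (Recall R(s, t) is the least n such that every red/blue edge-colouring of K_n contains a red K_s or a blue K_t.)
R(2, 9) = 9

R(2, k) = k for all k ≥ 2: in a 2-colouring of K_k, either some edge is red (a red K_2) or all edges are blue (a blue K_k). And K_{8} coloured all-blue has no blue K_9, so R(2, 9) > 8. Hence R(2, 9) = 9.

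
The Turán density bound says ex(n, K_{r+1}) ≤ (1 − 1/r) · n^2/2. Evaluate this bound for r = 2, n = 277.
Turán density bound = (1/2) · 277^2/2 = 76729/4 ≈ 19182.25

Turán's theorem: ex(n, K_{r+1}) is achieved by the complete r-partite Turán graph T(n, r) with parts as balanced as possible, and is at most (1 − 1/r) · n^2/2. For r = 2, n = 277: the density bound is (1/2) · 76729/2 = 76729/4 ≈ 19182.25. The integer-valued extremum is e(T(277, 2)) = 19182, which is strictly less than the density bound 76729/4 since 2 ∤ 277 (the parts of T(277, 2) cannot all be equal).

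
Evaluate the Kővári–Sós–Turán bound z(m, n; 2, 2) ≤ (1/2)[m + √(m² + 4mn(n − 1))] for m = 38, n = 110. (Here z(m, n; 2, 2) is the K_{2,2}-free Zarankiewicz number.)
z(38, 110; 2, 2) ≤ (1/2)[38 + √(38² + 4·38·110·109)] = (1/2)[38 + √1823924] = 694.2637

Kővári–Sós–Turán: let r_1, ..., r_38 be the row sums and z = Σ r_i the total number of 1s. Each pair of columns can share at most one row with both entries 1 (else a 2×2 all-ones block appears), so Σ_i C(r_i, 2) ≤ C(110, 2) = 5995. By convexity Σ_i C(r_i, 2) ≥ 38·C(z/38, 2) = z(z − 38)/(2·38), giving z² − 38z − 38·110·109 ≤ 0 and hence z ≤ (1/2)[38 + √(1444 + 4·455620)] = (1/2)[38 + √1823924] ≈ (1/2)(38 + 1350.5273) = 694.2637.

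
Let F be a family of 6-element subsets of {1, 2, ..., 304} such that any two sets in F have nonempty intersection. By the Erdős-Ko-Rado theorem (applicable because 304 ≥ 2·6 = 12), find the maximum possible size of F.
max |F| = C(303, 5) = 20588621235

The Erdős-Ko-Rado theorem states: for n ≥ 2k, an intersecting family of k-subsets of an n-element set has size at most C(n − 1, k − 1), with equality for 'star' families {A ⊆ [n] : |A| = k, i ∈ A} (fix an element i). For n = 304, k = 6: C(303, 5) = 20588621235.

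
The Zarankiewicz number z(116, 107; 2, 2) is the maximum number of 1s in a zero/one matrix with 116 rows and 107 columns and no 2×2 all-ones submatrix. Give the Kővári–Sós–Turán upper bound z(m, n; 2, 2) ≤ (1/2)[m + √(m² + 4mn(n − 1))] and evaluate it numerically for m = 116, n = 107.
z(116, 107; 2, 2) ≤ (1/2)[116 + √(116² + 4·116·107·106)] = (1/2)[116 + √5276144] = 1206.4929

Kővári–Sós–Turán: let r_1, ..., r_116 be the row sums and z = Σ r_i the total number of 1s. Each pair of columns can share at most one row with both entries 1 (else a 2×2 all-ones block appears), so Σ_i C(r_i, 2) ≤ C(107, 2) = 5671. By convexity Σ_i C(r_i, 2) ≥ 116·C(z/116, 2) = z(z − 116)/(2·116), giving z² − 116z − 116·107·106 ≤ 0 and hence z ≤ (1/2)[116 + √(13456 + 4·1315672)] = (1/2)[116 + √5276144] ≈ (1/2)(116 + 2296.9859) = 1206.4929.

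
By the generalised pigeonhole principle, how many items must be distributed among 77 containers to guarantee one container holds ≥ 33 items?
n = (33 − 1)·77 + 1 = 2465

By the generalised pigeonhole principle, to guarantee some box contains ≥ r objects we need more than (r − 1) · k objects total. Threshold: n = (r − 1) · k + 1. With r = 33 and k = 77: n = 32 · 77 + 1 = 2464 + 1 = 2465. For n = 2464 = 32 · 77, we can put exactly 32 objects in every box, avoiding 33 in any single one — so 2465 is tight.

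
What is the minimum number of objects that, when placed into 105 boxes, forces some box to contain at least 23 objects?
n = (23 − 1)·105 + 1 = 2311

By the generalised pigeonhole principle, to guarantee some box contains ≥ r objects we need more than (r − 1) · k objects total. Threshold: n = (r − 1) · k + 1. With r = 23 and k = 105: n = 22 · 105 + 1 = 2310 + 1 = 2311. For n = 2310 = 22 · 105, we can put exactly 22 objects in every box, avoiding 23 in any single one — so 2311 is tight.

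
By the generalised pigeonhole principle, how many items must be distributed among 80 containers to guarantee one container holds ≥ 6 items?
n = (6 − 1)·80 + 1 = 401

By the generalised pigeonhole principle, to guarantee some box contains ≥ r objects we need more than (r − 1) · k objects total. Threshold: n = (r − 1) · k + 1. With r = 6 and k = 80: n = 5 · 80 + 1 = 400 + 1 = 401. For n = 400 = 5 · 80, we can put exactly 5 objects in every box, avoiding 6 in any single one — so 401 is tight.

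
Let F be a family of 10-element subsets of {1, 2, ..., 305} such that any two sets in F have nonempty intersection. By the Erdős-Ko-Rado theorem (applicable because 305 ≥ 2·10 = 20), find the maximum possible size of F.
max |F| = C(304, 9) = 54222992899492560

The Erdős-Ko-Rado theorem states: for n ≥ 2k, an intersecting family of k-subsets of an n-element set has size at most C(n − 1, k − 1), with equality for 'star' families {A ⊆ [n] : |A| = k, i ∈ A} (fix an element i). For n = 305, k = 10: C(304, 9) = 54222992899492560.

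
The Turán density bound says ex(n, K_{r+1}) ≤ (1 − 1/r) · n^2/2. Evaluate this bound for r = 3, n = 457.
Turán density bound = (2/3) · 457^2/2 = 208849/3 ≈ 69616.3333

Turán's theorem: ex(n, K_{r+1}) is achieved by the complete r-partite Turán graph T(n, r) with parts as balanced as possible, and is at most (1 − 1/r) · n^2/2. For r = 3, n = 457: the density bound is (2/3) · 208849/2 = 208849/3 ≈ 69616.3333. The integer-valued extremum is e(T(457, 3)) = 69616, which is strictly less than the density bound 208849/3 since 3 ∤ 457 (the parts of T(457, 3) cannot all be equal).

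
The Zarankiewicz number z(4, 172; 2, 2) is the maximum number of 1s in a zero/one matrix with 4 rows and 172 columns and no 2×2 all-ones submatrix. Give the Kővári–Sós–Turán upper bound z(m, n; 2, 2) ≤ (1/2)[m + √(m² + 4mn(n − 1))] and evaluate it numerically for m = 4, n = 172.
z(4, 172; 2, 2) ≤ (1/2)[4 + √(4² + 4·4·172·171)] = (1/2)[4 + √470608] = 345.0044

Kővári–Sós–Turán: let r_1, ..., r_4 be the row sums and z = Σ r_i the total number of 1s. Each pair of columns can share at most one row with both entries 1 (else a 2×2 all-ones block appears), so Σ_i C(r_i, 2) ≤ C(172, 2) = 14706. By convexity Σ_i C(r_i, 2) ≥ 4·C(z/4, 2) = z(z − 4)/(2·4), giving z² − 4z − 4·172·171 ≤ 0 and hence z ≤ (1/2)[4 + √(16 + 4·117648)] = (1/2)[4 + √470608] ≈ (1/2)(4 + 686.0087) = 345.0044.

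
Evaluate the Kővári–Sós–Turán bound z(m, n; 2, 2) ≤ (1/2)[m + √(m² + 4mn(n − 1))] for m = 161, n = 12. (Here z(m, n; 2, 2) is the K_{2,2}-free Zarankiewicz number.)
z(161, 12; 2, 2) ≤ (1/2)[161 + √(161² + 4·161·12·11)] = (1/2)[161 + √110929] = 247.03

Kővári–Sós–Turán: let r_1, ..., r_161 be the row sums and z = Σ r_i the total number of 1s. Each pair of columns can share at most one row with both entries 1 (else a 2×2 all-ones block appears), so Σ_i C(r_i, 2) ≤ C(12, 2) = 66. By convexity Σ_i C(r_i, 2) ≥ 161·C(z/161, 2) = z(z − 161)/(2·161), giving z² − 161z − 161·12·11 ≤ 0 and hence z ≤ (1/2)[161 + √(25921 + 4·21252)] = (1/2)[161 + √110929] ≈ (1/2)(161 + 333.0601) = 247.03.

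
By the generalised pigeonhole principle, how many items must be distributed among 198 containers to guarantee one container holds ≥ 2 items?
n = (2 − 1)·198 + 1 = 199

By the generalised pigeonhole principle, to guarantee some box contains ≥ r objects we need more than (r − 1) · k objects total. Threshold: n = (r − 1) · k + 1. With r = 2 and k = 198: n = 1 · 198 + 1 = 198 + 1 = 199. For n = 198 = 1 · 198, we can put exactly 1 objects in every box, avoiding 2 in any single one — so 199 is tight.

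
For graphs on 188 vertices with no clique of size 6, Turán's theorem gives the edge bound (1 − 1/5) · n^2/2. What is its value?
Turán density bound = (4/5) · 188^2/2 = 70688/5 ≈ 14137.6

Turán's theorem: ex(n, K_{r+1}) is achieved by the complete r-partite Turán graph T(n, r) with parts as balanced as possible, and is at most (1 − 1/r) · n^2/2. For r = 5, n = 188: the density bound is (4/5) · 35344/2 = 70688/5 ≈ 14137.6. The integer-valued extremum is e(T(188, 5)) = 14137, which is strictly less than the density bound 70688/5 since 5 ∤ 188 (the parts of T(188, 5) cannot all be equal).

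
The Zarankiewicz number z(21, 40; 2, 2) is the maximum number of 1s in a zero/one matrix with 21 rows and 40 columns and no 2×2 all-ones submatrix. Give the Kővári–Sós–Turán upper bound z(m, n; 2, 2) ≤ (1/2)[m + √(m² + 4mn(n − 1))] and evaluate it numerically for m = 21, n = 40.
z(21, 40; 2, 2) ≤ (1/2)[21 + √(21² + 4·21·40·39)] = (1/2)[21 + √131481] = 191.8015

Kővári–Sós–Turán: let r_1, ..., r_21 be the row sums and z = Σ r_i the total number of 1s. Each pair of columns can share at most one row with both entries 1 (else a 2×2 all-ones block appears), so Σ_i C(r_i, 2) ≤ C(40, 2) = 780. By convexity Σ_i C(r_i, 2) ≥ 21·C(z/21, 2) = z(z − 21)/(2·21), giving z² − 21z − 21·40·39 ≤ 0 and hence z ≤ (1/2)[21 + √(441 + 4·32760)] = (1/2)[21 + √131481] ≈ (1/2)(21 + 362.6031) = 191.8015.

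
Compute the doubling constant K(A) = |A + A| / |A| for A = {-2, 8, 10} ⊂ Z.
K = |A + A| / |A| = 6/3 = 2

Enumerate A + A = {a + b : a, b ∈ A}. With |A| = 3, there are |A|^2 = 9 ordered sum pairs; collecting distinct values, A + A = {-4, 6, 8, 16, 18, 20}, so |A + A| = 6. Thus K = 6/3 = 2. For comparison, the minimum possible |A + A| over all 3-element sets is 2·3 − 1 = 5 (so min K = 5/3), attained only by arithmetic progressions.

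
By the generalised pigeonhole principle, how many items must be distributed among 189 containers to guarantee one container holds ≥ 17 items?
n = (17 − 1)·189 + 1 = 3025

By the generalised pigeonhole principle, to guarantee some box contains ≥ r objects we need more than (r − 1) · k objects total. Threshold: n = (r − 1) · k + 1. With r = 17 and k = 189: n = 16 · 189 + 1 = 3024 + 1 = 3025. For n = 3024 = 16 · 189, we can put exactly 16 objects in every box, avoiding 17 in any single one — so 3025 is tight.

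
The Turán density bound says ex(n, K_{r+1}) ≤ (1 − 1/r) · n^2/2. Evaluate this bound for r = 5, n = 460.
Turán density bound = (4/5) · 460^2/2 = 84640

Turán's theorem: ex(n, K_{r+1}) is achieved by the complete r-partite Turán graph T(n, r) with parts as balanced as possible, and is at most (1 − 1/r) · n^2/2. For r = 5, n = 460: the density bound is (4/5) · 211600/2 = 84640. Since 5 ∣ 460, the Turán graph T(460, 5) has parts of equal size 92, and its edge count e(T(460, 5)) = 84640 attains the density bound exactly.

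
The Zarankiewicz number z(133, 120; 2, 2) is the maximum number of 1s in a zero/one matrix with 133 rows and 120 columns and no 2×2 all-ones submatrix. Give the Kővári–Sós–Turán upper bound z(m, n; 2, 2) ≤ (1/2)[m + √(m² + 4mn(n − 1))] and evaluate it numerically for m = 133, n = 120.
z(133, 120; 2, 2) ≤ (1/2)[133 + √(133² + 4·133·120·119)] = (1/2)[133 + √7614649] = 1446.2327

Kővári–Sós–Turán: let r_1, ..., r_133 be the row sums and z = Σ r_i the total number of 1s. Each pair of columns can share at most one row with both entries 1 (else a 2×2 all-ones block appears), so Σ_i C(r_i, 2) ≤ C(120, 2) = 7140. By convexity Σ_i C(r_i, 2) ≥ 133·C(z/133, 2) = z(z − 133)/(2·133), giving z² − 133z − 133·120·119 ≤ 0 and hence z ≤ (1/2)[133 + √(17689 + 4·1899240)] = (1/2)[133 + √7614649] ≈ (1/2)(133 + 2759.4653) = 1446.2327.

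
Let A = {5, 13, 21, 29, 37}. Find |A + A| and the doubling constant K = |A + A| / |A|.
K = |A + A| / |A| = 9/5

Enumerate A + A = {a + b : a, b ∈ A}. With |A| = 5, there are |A|^2 = 25 ordered sum pairs; collecting distinct values, A + A = {10, 18, 26, 34, 42, 50, 58, 66, 74}, so |A + A| = 9. Thus K = 9/5. Here |A + A| = 2|A| − 1 = 9, the minimum possible — so K = 9/5 is minimal, which holds iff A is an arithmetic progression.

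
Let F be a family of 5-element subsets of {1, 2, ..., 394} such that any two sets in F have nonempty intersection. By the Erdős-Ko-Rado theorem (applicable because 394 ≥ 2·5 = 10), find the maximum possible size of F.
max |F| = C(393, 4) = 978833310

Erdős-Ko-Rado (1961): when n ≥ 2k, max |F| = C(n−1, k−1). The bound is attained by the star {A : i ∈ A} for any fixed i ∈ [n]. Here C(394−1, 5−1) = C(393, 4) = 978833310.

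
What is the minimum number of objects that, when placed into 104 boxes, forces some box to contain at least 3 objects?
n = (3 − 1)·104 + 1 = 209

By the generalised pigeonhole principle, to guarantee some box contains ≥ r objects we need more than (r − 1) · k objects total. Threshold: n = (r − 1) · k + 1. With r = 3 and k = 104: n = 2 · 104 + 1 = 208 + 1 = 209. For n = 208 = 2 · 104, we can put exactly 2 objects in every box, avoiding 3 in any single one — so 209 is tight.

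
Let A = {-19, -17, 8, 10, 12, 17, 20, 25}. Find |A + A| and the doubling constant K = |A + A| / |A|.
K = |A + A| / |A| = 32/8 = 4

Enumerate A + A = {a + b : a, b ∈ A}. With |A| = 8, there are |A|^2 = 64 ordered sum pairs; collecting distinct values, A + A = {-38, -36, -34, -11, -9, -7, -5, -2, 0, 1, 3, 6, 8, 16, 18, 20, 22, 24, 25, 27, 28, 29, 30, 32, 33, 34, 35, 37, 40, 42, 45, 50}, so |A + A| = 32. Thus K = 32/8 = 4. For comparison, the minimum possible |A + A| over all 8-element sets is 2·8 − 1 = 15 (so min K = 15/8), attained only by arithmetic progressions.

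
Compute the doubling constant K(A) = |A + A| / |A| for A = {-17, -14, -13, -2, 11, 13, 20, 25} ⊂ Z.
K = |A + A| / |A| = 34/8 = 17/4

Enumerate A + A = {a + b : a, b ∈ A}. With |A| = 8, there are |A|^2 = 64 ordered sum pairs; collecting distinct values, A + A = {-34, -31, -30, -28, -27, -26, -19, -16, -15, -6, -4, -3, -2, -1, 0, 3, 6, 7, 8, 9, 11, 12, 18, 22, 23, 24, 26, 31, 33, 36, 38, 40, 45, 50}, so |A + A| = 34. Thus K = 34/8 = 17/4. For comparison, the minimum possible |A + A| over all 8-element sets is 2·8 − 1 = 15 (so min K = 15/8), attained only by arithmetic progressions.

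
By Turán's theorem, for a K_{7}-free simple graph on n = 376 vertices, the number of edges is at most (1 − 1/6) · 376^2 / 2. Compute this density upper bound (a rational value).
Turán density bound = (5/6) · 376^2/2 = 176720/3 ≈ 58906.6667

Turán's theorem: ex(n, K_{r+1}) is achieved by the complete r-partite Turán graph T(n, r) with parts as balanced as possible, and is at most (1 − 1/r) · n^2/2. For r = 6, n = 376: the density bound is (5/6) · 141376/2 = 176720/3 ≈ 58906.6667. The integer-valued extremum is e(T(376, 6)) = 58906, which is strictly less than the density bound 176720/3 since 6 ∤ 376 (the parts of T(376, 6) cannot all be equal).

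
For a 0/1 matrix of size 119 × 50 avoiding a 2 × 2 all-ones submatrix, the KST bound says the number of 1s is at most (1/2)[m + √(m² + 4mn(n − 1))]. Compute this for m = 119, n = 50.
z(119, 50; 2, 2) ≤ (1/2)[119 + √(119² + 4·119·50·49)] = (1/2)[119 + √1180361] = 602.7221

Kővári–Sós–Turán: let r_1, ..., r_119 be the row sums and z = Σ r_i the total number of 1s. Each pair of columns can share at most one row with both entries 1 (else a 2×2 all-ones block appears), so Σ_i C(r_i, 2) ≤ C(50, 2) = 1225. By convexity Σ_i C(r_i, 2) ≥ 119·C(z/119, 2) = z(z − 119)/(2·119), giving z² − 119z − 119·50·49 ≤ 0 and hence z ≤ (1/2)[119 + √(14161 + 4·291550)] = (1/2)[119 + √1180361] ≈ (1/2)(119 + 1086.4442) = 602.7221.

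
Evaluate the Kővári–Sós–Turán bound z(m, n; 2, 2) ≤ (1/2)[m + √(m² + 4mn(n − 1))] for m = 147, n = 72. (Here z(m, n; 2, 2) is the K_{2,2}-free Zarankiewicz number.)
z(147, 72; 2, 2) ≤ (1/2)[147 + √(147² + 4·147·72·71)] = (1/2)[147 + √3027465] = 943.4806

Kővári–Sós–Turán: let r_1, ..., r_147 be the row sums and z = Σ r_i the total number of 1s. Each pair of columns can share at most one row with both entries 1 (else a 2×2 all-ones block appears), so Σ_i C(r_i, 2) ≤ C(72, 2) = 2556. By convexity Σ_i C(r_i, 2) ≥ 147·C(z/147, 2) = z(z − 147)/(2·147), giving z² − 147z − 147·72·71 ≤ 0 and hence z ≤ (1/2)[147 + √(21609 + 4·751464)] = (1/2)[147 + √3027465] ≈ (1/2)(147 + 1739.9612) = 943.4806.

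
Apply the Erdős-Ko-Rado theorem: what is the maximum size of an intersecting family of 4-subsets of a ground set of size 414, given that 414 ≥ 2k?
max |F| = C(413, 3) = 11655686

Erdős-Ko-Rado (1961): when n ≥ 2k, max |F| = C(n−1, k−1). The bound is attained by the star {A : i ∈ A} for any fixed i ∈ [n]. Here C(414−1, 4−1) = C(413, 3) = 11655686.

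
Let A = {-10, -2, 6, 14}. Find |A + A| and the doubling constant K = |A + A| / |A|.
K = |A + A| / |A| = 7/4

Enumerate A + A = {a + b : a, b ∈ A}. With |A| = 4, there are |A|^2 = 16 ordered sum pairs; collecting distinct values, A + A = {-20, -12, -4, 4, 12, 20, 28}, so |A + A| = 7. Thus K = 7/4. Here |A + A| = 2|A| − 1 = 7, the minimum possible — so K = 7/4 is minimal, which holds iff A is an arithmetic progression.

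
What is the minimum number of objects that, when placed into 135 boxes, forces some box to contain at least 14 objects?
n = (14 − 1)·135 + 1 = 1756

By the generalised pigeonhole principle, to guarantee some box contains ≥ r objects we need more than (r − 1) · k objects total. Threshold: n = (r − 1) · k + 1. With r = 14 and k = 135: n = 13 · 135 + 1 = 1755 + 1 = 1756. For n = 1755 = 13 · 135, we can put exactly 13 objects in every box, avoiding 14 in any single one — so 1756 is tight.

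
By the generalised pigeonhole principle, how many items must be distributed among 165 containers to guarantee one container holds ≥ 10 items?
n = (10 − 1)·165 + 1 = 1486

By the generalised pigeonhole principle, to guarantee some box contains ≥ r objects we need more than (r − 1) · k objects total. Threshold: n = (r − 1) · k + 1. With r = 10 and k = 165: n = 9 · 165 + 1 = 1485 + 1 = 1486. For n = 1485 = 9 · 165, we can put exactly 9 objects in every box, avoiding 10 in any single one — so 1486 is tight.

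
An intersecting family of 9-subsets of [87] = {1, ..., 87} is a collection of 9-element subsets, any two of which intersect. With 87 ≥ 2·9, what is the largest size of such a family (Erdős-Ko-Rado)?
max |F| = C(86, 8) = 53060358690

Erdős-Ko-Rado (1961): when n ≥ 2k, max |F| = C(n−1, k−1). The bound is attained by the star {A : i ∈ A} for any fixed i ∈ [n]. Here C(87−1, 9−1) = C(86, 8) = 53060358690.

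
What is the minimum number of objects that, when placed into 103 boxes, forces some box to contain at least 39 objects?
n = (39 − 1)·103 + 1 = 3915

By the generalised pigeonhole principle, to guarantee some box contains ≥ r objects we need more than (r − 1) · k objects total. Threshold: n = (r − 1) · k + 1. With r = 39 and k = 103: n = 38 · 103 + 1 = 3914 + 1 = 3915. For n = 3914 = 38 · 103, we can put exactly 38 objects in every box, avoiding 39 in any single one — so 3915 is tight.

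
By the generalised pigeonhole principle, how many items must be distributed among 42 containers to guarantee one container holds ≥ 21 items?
n = (21 − 1)·42 + 1 = 841

By the generalised pigeonhole principle, to guarantee some box contains ≥ r objects we need more than (r − 1) · k objects total. Threshold: n = (r − 1) · k + 1. With r = 21 and k = 42: n = 20 · 42 + 1 = 840 + 1 = 841. For n = 840 = 20 · 42, we can put exactly 20 objects in every box, avoiding 21 in any single one — so 841 is tight.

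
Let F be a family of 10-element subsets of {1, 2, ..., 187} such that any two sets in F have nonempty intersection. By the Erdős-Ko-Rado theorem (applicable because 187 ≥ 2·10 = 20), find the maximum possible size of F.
max |F| = C(186, 9) = 603234336269630

The Erdős-Ko-Rado theorem states: for n ≥ 2k, an intersecting family of k-subsets of an n-element set has size at most C(n − 1, k − 1), with equality for 'star' families {A ⊆ [n] : |A| = k, i ∈ A} (fix an element i). For n = 187, k = 10: C(186, 9) = 603234336269630.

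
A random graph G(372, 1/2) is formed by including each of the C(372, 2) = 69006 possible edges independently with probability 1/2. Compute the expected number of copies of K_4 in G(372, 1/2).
E[# K_4] = C(372, 4) · (1/2)^C(4, 2) = 785115765 / 2^6 = 12267433.828125

For each 4-subset S of vertices (there are C(372, 4) = 785115765 such S), let X_S = 1 if S induces a K_4 (all C(4, 2) = 6 edges present). Then P(X_S = 1) = (1/2)^6 = 1/64. By linearity of expectation, E[# K_4] = C(372, 4) · (1/2)^6 = 785115765 / 64 = 12267433.828125.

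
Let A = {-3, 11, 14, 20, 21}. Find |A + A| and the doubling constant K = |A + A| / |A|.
K = |A + A| / |A| = 15/5 = 3

Enumerate A + A = {a + b : a, b ∈ A}. With |A| = 5, there are |A|^2 = 25 ordered sum pairs; collecting distinct values, A + A = {-6, 8, 11, 17, 18, 22, 25, 28, 31, 32, 34, 35, 40, 41, 42}, so |A + A| = 15. Thus K = 15/5 = 3. For comparison, the minimum possible |A + A| over all 5-element sets is 2·5 − 1 = 9 (so min K = 9/5), attained only by arithmetic progressions.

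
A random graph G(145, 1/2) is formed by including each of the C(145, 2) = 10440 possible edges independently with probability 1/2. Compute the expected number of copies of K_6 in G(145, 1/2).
E[# K_6] = C(145, 6) · (1/2)^C(6, 2) = 11624372760 / 2^15 = 1453046595/4096 ≈ 354747.703857

For each 6-subset S of vertices (there are C(145, 6) = 11624372760 such S), let X_S = 1 if S induces a K_6 (all C(6, 2) = 15 edges present). Then P(X_S = 1) = (1/2)^15 = 1/32768. By linearity of expectation, E[# K_6] = C(145, 6) · (1/2)^15 = 11624372760 / 32768 = 1453046595/4096 ≈ 354747.703857.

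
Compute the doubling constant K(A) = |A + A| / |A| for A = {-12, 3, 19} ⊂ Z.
K = |A + A| / |A| = 6/3 = 2

Enumerate A + A = {a + b : a, b ∈ A}. With |A| = 3, there are |A|^2 = 9 ordered sum pairs; collecting distinct values, A + A = {-24, -9, 6, 7, 22, 38}, so |A + A| = 6. Thus K = 6/3 = 2. For comparison, the minimum possible |A + A| over all 3-element sets is 2·3 − 1 = 5 (so min K = 5/3), attained only by arithmetic progressions.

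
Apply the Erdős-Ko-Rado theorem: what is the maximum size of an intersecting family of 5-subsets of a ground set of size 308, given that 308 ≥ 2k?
max |F| = C(307, 4) = 362929260

Erdős-Ko-Rado (1961): when n ≥ 2k, max |F| = C(n−1, k−1). The bound is attained by the star {A : i ∈ A} for any fixed i ∈ [n]. Here C(308−1, 5−1) = C(307, 4) = 362929260.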